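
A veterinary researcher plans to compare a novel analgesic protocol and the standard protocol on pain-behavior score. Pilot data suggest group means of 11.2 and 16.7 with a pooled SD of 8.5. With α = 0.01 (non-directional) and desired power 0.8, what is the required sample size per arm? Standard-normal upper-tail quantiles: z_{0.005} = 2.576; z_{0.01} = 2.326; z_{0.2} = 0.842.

Cohen's d = |M₁ − M₂| / SD_pooled = |11.2 − 16.7| / 8.5 = 5.5 / 8.5 = 0.647.
For two independent groups with equal n: n = 2·((z_{α/2} + z_β) / d)².
z_{α/2} + z_β = 2.576 + 0.842 = 3.418.
n = 2 × (3.418 / 0.647)² = 2 × 5.283² = 2 × 27.91 = 55.8.
Round up to the next whole participant.

n = 56 per group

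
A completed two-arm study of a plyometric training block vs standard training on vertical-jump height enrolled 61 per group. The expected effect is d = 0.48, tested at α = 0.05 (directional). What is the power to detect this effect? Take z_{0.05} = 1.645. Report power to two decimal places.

For two equal groups, power = Φ(d·√(n/2) − z_{α}).
d·√(n/2) = 0.48 × √(61/2) = 0.48 × 5.523 = 2.651.
z_β = 2.651 − 1.645 = 1.006.
Power = Φ(1.006) = 0.843.

power ≈ 0.84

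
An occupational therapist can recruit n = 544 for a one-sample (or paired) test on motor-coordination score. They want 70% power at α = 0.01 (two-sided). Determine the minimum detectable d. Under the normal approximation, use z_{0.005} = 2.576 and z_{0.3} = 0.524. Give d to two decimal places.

d_min ≈ 0.13

For a single sample (or paired design) of n = 544: d_min = (z_{α/2} + z_β)/√n.
z-sum = 2.576 + 0.524 = 3.100.
d_min = 3.100 / √544 = 3.100 / 23.324 = 0.133.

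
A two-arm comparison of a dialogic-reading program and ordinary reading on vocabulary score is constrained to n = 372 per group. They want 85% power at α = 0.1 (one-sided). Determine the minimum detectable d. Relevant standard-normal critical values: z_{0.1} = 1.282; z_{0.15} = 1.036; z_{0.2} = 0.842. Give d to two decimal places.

For two independent groups of n = 372 each: d_min = (z_{α} + z_β)·√(2/n).
z-sum = 1.282 + 1.036 = 2.318.
d_min = 2.318 × √(2/372) = 2.318 × 0.0733 = 0.170.

d_min ≈ 0.17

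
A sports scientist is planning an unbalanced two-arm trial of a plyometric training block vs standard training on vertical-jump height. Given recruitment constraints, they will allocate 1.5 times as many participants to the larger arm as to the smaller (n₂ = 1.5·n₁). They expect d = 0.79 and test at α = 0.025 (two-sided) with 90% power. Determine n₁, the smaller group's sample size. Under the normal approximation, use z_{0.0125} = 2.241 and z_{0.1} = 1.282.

With allocation ratio k = n₂/n₁ = 1.5, Var(x̄₁−x̄₂) = σ²(1/n₁ + 1/(k·n₁)) = σ²·(k+1)/(k·n₁).
So n₁ = (1 + 1/k)·((z_{α/2} + z_β)/d)² = 1.667 × (3.523/0.79)².
n₁ = 1.667 × 19.89 = 33.1.
Round up: n₁ = 34, giving n₂ = 1.5 × 34 = 51.

n₁ = 34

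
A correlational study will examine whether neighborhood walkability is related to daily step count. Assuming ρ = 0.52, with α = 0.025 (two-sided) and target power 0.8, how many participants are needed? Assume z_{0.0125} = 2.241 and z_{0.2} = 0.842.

Fisher's z: C = ½·ln((1+r)/(1−r)) = ½·ln(3.1667) = 0.5763.
n = ((z_{α/2} + z_β)/C)² + 3.
(2.241 + 0.842) / 0.5763 = 3.083 / 0.5763 = 5.350.
n = 5.350² + 3 = 28.62 + 3 = 31.6.
Round up.

n = 32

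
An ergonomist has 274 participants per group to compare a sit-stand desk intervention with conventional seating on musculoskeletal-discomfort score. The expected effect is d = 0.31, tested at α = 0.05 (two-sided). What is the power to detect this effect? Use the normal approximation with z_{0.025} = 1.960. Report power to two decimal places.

power ≈ 0.95

For two equal groups, power = Φ(d·√(n/2) − z_{α/2}).
d·√(n/2) = 0.31 × √(274/2) = 0.31 × 11.705 = 3.628.
z_β = 3.628 − 1.960 = 1.668.
Power = Φ(1.668) = 0.952.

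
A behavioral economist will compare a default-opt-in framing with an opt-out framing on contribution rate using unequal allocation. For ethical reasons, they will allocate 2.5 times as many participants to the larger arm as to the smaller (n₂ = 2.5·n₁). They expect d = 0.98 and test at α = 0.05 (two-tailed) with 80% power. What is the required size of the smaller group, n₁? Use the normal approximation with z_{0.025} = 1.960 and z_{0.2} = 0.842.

With allocation ratio k = n₂/n₁ = 2.5, Var(x̄₁−x̄₂) = σ²(1/n₁ + 1/(k·n₁)) = σ²·(k+1)/(k·n₁).
So n₁ = (1 + 1/k)·((z_{α/2} + z_β)/d)² = 1.400 × (2.802/0.98)².
n₁ = 1.400 × 8.17 = 11.4.
Round up: n₁ = 12, giving n₂ = 2.5 × 12 = 30.

n₁ = 12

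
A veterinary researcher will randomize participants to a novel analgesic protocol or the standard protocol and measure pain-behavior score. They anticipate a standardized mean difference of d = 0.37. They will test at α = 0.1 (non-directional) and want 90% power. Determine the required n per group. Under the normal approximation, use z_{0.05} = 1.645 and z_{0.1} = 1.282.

For two independent groups with equal n: n = 2·((z_{α/2} + z_β) / d)².
z_{α/2} + z_β = 1.645 + 1.282 = 2.927.
n = 2 × (2.927 / 0.37)² = 2 × 7.911² = 2 × 62.58 = 125.2.
Round up to the next whole participant.

n = 126 per group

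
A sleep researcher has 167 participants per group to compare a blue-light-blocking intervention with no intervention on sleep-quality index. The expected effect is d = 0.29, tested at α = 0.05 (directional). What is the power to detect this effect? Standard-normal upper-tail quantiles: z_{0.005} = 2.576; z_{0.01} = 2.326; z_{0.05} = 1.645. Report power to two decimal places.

For two equal groups, power = Φ(d·√(n/2) − z_{α}).
d·√(n/2) = 0.29 × √(167/2) = 0.29 × 9.138 = 2.650.
z_β = 2.650 − 1.645 = 1.005.
Power = Φ(1.005) = 0.843.

power ≈ 0.84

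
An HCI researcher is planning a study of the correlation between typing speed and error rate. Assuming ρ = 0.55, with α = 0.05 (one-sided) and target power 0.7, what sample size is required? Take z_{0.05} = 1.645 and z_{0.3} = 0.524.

n = 16

Fisher's z: C = ½·ln((1+r)/(1−r)) = ½·ln(3.4444) = 0.6184.
n = ((z_{α} + z_β)/C)² + 3.
(1.645 + 0.524) / 0.6184 = 2.169 / 0.6184 = 3.507.
n = 3.507² + 3 = 12.30 + 3 = 15.3.
Round up.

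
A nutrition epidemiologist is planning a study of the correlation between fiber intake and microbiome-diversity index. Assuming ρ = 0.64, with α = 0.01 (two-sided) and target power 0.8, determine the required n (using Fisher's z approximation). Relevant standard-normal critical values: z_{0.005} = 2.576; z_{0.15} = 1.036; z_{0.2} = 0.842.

n = 24

Fisher's z: C = ½·ln((1+r)/(1−r)) = ½·ln(4.5556) = 0.7582.
n = ((z_{α/2} + z_β)/C)² + 3.
(2.576 + 0.842) / 0.7582 = 3.418 / 0.7582 = 4.508.
n = 4.508² + 3 = 20.32 + 3 = 23.3.
Round up.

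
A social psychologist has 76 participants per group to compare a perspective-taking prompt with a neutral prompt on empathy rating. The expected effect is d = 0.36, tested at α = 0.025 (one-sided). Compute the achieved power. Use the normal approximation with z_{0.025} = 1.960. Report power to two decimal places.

For two equal groups, power = Φ(d·√(n/2) − z_{α}).
d·√(n/2) = 0.36 × √(76/2) = 0.36 × 6.164 = 2.219.
z_β = 2.219 − 1.960 = 0.259.
Power = Φ(0.259) = 0.602.

power ≈ 0.60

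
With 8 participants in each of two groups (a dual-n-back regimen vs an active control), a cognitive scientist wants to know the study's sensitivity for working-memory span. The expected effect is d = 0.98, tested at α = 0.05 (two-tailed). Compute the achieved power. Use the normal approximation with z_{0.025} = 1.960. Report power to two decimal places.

power ≈ 0.50

For two equal groups, power = Φ(d·√(n/2) − z_{α/2}).
d·√(n/2) = 0.98 × √(8/2) = 0.98 × 2.000 = 1.960.
z_β = 1.960 − 1.960 = 0.000.
Power = Φ(0.000) = 0.500.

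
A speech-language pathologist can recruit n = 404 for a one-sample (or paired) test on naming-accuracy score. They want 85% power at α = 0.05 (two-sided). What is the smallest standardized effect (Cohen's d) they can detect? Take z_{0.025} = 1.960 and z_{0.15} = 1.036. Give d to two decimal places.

For a single sample (or paired design) of n = 404: d_min = (z_{α/2} + z_β)/√n.
z-sum = 1.960 + 1.036 = 2.996.
d_min = 2.996 / √404 = 2.996 / 20.100 = 0.149.

d_min ≈ 0.15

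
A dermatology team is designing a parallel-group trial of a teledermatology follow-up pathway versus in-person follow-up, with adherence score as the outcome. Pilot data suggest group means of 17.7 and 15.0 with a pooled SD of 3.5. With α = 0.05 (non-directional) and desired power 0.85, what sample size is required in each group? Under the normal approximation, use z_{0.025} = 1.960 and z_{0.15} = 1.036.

Cohen's d = |M₁ − M₂| / SD_pooled = |17.7 − 15.0| / 3.5 = 2.7 / 3.5 = 0.771.
For two independent groups with equal n: n = 2·((z_{α/2} + z_β) / d)².
z_{α/2} + z_β = 1.960 + 1.036 = 2.996.
n = 2 × (2.996 / 0.771)² = 2 × 3.886² = 2 × 15.10 = 30.2.
Round up to the next whole participant.

n = 31 per group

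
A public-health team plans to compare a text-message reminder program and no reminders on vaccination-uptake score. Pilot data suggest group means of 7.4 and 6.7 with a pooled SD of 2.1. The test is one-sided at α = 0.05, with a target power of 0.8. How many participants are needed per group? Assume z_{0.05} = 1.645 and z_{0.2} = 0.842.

Cohen's d = |M₁ − M₂| / SD_pooled = |7.4 − 6.7| / 2.1 = 0.7 / 2.1 = 0.333.
For two independent groups with equal n: n = 2·((z_{α} + z_β) / d)².
z_{α} + z_β = 1.645 + 0.842 = 2.487.
n = 2 × (2.487 / 0.333)² = 2 × 7.468² = 2 × 55.78 = 111.6.
Round up to the next whole participant.

n = 112 per group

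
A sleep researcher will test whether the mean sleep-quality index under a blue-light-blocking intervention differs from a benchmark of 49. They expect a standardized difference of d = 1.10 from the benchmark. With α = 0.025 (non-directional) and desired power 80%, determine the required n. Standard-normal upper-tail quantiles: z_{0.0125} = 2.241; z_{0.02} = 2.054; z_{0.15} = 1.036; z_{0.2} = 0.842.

n = 8

For a one-sample test: n = ((z_{α/2} + z_β) / d)².
z_{α/2} + z_β = 2.241 + 0.842 = 3.083.
n = (3.083 / 1.10)² = 2.803² = 7.86.
Round up.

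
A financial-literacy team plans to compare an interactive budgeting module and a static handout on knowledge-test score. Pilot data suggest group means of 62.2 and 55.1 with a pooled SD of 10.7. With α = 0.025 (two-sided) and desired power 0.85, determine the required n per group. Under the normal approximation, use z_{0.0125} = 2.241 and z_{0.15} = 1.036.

n = 49 per group

Cohen's d = |M₁ − M₂| / SD_pooled = |62.2 − 55.1| / 10.7 = 7.1 / 10.7 = 0.664.
For two independent groups with equal n: n = 2·((z_{α/2} + z_β) / d)².
z_{α/2} + z_β = 2.241 + 1.036 = 3.277.
n = 2 × (3.277 / 0.664)² = 2 × 4.935² = 2 × 24.36 = 48.7.
Round up to the next whole participant.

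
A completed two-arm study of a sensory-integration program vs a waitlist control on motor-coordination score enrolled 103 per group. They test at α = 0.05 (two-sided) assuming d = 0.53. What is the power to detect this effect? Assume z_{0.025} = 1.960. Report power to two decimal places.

power ≈ 0.97

For two equal groups, power = Φ(d·√(n/2) − z_{α/2}).
d·√(n/2) = 0.53 × √(103/2) = 0.53 × 7.176 = 3.803.
z_β = 3.803 − 1.960 = 1.843.
Power = Φ(1.843) = 0.967.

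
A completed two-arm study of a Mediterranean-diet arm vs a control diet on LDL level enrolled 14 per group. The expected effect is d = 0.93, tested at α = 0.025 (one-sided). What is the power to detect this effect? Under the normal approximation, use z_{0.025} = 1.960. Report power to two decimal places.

power ≈ 0.69

For two equal groups, power = Φ(d·√(n/2) − z_{α}).
d·√(n/2) = 0.93 × √(14/2) = 0.93 × 2.646 = 2.461.
z_β = 2.461 − 1.960 = 0.501.
Power = Φ(0.501) = 0.692.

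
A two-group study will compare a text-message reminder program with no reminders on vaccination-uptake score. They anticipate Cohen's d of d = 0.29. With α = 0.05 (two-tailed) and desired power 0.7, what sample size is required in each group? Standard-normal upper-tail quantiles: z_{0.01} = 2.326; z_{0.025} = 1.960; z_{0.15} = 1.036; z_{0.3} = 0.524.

For two independent groups with equal n: n = 2·((z_{α/2} + z_β) / d)².
z_{α/2} + z_β = 1.960 + 0.524 = 2.484.
n = 2 × (2.484 / 0.29)² = 2 × 8.566² = 2 × 73.37 = 146.7.
Round up to the next whole participant.

n = 147 per group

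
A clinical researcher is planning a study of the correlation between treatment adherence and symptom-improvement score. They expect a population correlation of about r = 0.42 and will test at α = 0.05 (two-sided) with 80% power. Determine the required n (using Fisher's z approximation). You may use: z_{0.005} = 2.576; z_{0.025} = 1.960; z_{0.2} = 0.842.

n = 43

Fisher's z: C = ½·ln((1+r)/(1−r)) = ½·ln(2.4483) = 0.4477.
n = ((z_{α/2} + z_β)/C)² + 3.
(1.960 + 0.842) / 0.4477 = 2.802 / 0.4477 = 6.259.
n = 6.259² + 3 = 39.17 + 3 = 42.2.
Round up.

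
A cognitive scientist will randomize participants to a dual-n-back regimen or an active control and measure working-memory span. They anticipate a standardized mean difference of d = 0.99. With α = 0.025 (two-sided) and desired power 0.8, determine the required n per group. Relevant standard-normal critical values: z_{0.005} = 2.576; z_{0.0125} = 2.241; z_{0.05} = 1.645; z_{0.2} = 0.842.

For two independent groups with equal n: n = 2·((z_{α/2} + z_β) / d)².
z_{α/2} + z_β = 2.241 + 0.842 = 3.083.
n = 2 × (3.083 / 0.99)² = 2 × 3.114² = 2 × 9.70 = 19.4.
Round up to the next whole participant.

n = 20 per group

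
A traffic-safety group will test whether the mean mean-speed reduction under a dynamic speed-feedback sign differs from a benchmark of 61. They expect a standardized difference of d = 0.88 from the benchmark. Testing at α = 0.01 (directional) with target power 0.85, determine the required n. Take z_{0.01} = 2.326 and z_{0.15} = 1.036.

n = 15

For a one-sample test: n = ((z_{α} + z_β) / d)².
z_{α} + z_β = 2.326 + 1.036 = 3.362.
n = (3.362 / 0.88)² = 3.820² = 14.60.
Round up.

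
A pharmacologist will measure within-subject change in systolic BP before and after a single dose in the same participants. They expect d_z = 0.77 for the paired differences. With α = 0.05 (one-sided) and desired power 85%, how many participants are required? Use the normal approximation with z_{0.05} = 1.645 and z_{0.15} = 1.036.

For a paired (one-sample on differences) test: n = ((z_{α} + z_β) / d)².
z_{α} + z_β = 1.645 + 1.036 = 2.681.
n = (2.681 / 0.77)² = 3.482² = 12.12.
Round up.

n = 13 pairs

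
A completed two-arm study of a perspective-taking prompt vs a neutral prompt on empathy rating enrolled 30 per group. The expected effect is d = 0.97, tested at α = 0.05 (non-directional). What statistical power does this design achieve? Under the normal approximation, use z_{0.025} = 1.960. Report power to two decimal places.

power ≈ 0.96

For two equal groups, power = Φ(d·√(n/2) − z_{α/2}).
d·√(n/2) = 0.97 × √(30/2) = 0.97 × 3.873 = 3.757.
z_β = 3.757 − 1.960 = 1.797.
Power = Φ(1.797) = 0.964.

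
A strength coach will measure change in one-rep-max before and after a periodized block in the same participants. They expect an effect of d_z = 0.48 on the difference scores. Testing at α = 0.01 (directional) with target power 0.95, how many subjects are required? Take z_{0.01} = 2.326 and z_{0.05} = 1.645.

For a paired (one-sample on differences) test: n = ((z_{α} + z_β) / d)².
z_{α} + z_β = 2.326 + 1.645 = 3.971.
n = (3.971 / 0.48)² = 8.273² = 68.44.
Round up.

n = 69 pairs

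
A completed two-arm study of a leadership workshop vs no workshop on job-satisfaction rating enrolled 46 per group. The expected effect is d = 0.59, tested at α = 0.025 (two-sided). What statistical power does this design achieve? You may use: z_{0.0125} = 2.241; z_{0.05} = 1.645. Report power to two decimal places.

For two equal groups, power = Φ(d·√(n/2) − z_{α/2}).
d·√(n/2) = 0.59 × √(46/2) = 0.59 × 4.796 = 2.830.
z_β = 2.830 − 2.241 = 0.589.
Power = Φ(0.589) = 0.722.

power ≈ 0.72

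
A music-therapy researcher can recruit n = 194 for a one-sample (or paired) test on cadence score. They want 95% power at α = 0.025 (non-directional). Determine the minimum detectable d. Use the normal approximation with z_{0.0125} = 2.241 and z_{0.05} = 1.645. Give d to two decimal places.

d_min ≈ 0.28

For a single sample (or paired design) of n = 194: d_min = (z_{α/2} + z_β)/√n.
z-sum = 2.241 + 1.645 = 3.886.
d_min = 3.886 / √194 = 3.886 / 13.928 = 0.279.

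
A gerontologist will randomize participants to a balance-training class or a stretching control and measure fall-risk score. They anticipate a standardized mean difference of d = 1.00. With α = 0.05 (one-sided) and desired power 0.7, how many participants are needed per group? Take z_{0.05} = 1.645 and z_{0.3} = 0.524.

For two independent groups with equal n: n = 2·((z_{α} + z_β) / d)².
z_{α} + z_β = 1.645 + 0.524 = 2.169.
n = 2 × (2.169 / 1.00)² = 2 × 2.169² = 2 × 4.70 = 9.4.
Round up to the next whole participant.

n = 10 per group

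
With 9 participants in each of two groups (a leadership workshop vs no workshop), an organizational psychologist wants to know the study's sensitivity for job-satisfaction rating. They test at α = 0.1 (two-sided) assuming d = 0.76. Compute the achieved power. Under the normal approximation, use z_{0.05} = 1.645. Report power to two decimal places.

For two equal groups, power = Φ(d·√(n/2) − z_{α/2}).
d·√(n/2) = 0.76 × √(9/2) = 0.76 × 2.121 = 1.612.
z_β = 1.612 − 1.645 = -0.033.
Power = Φ(-0.033) = 0.487.

power ≈ 0.49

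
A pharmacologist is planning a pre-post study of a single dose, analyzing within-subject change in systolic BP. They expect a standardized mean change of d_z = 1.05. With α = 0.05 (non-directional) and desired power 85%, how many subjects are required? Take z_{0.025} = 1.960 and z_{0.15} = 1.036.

For a paired (one-sample on differences) test: n = ((z_{α/2} + z_β) / d)².
z_{α/2} + z_β = 1.960 + 1.036 = 2.996.
n = (2.996 / 1.05)² = 2.853² = 8.14.
Round up.

n = 9 pairs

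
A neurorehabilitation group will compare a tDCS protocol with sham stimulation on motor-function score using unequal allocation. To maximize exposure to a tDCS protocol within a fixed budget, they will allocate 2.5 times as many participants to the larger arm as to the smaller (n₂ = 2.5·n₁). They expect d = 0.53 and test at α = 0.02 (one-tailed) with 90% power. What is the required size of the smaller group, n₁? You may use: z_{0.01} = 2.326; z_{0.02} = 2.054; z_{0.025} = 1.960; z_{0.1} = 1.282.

n₁ = 56

With allocation ratio k = n₂/n₁ = 2.5, Var(x̄₁−x̄₂) = σ²(1/n₁ + 1/(k·n₁)) = σ²·(k+1)/(k·n₁).
So n₁ = (1 + 1/k)·((z_{α} + z_β)/d)² = 1.400 × (3.336/0.53)².
n₁ = 1.400 × 39.62 = 55.5.
Round up: n₁ = 56, giving n₂ = 2.5 × 56 = 140.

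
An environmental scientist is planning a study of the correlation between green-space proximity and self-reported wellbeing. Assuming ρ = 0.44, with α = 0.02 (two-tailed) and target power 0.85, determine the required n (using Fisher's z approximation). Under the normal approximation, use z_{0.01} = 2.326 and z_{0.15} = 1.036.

Fisher's z: C = ½·ln((1+r)/(1−r)) = ½·ln(2.5714) = 0.4722.
n = ((z_{α/2} + z_β)/C)² + 3.
(2.326 + 1.036) / 0.4722 = 3.362 / 0.4722 = 7.120.
n = 7.120² + 3 = 50.69 + 3 = 53.7.
Round up.

n = 54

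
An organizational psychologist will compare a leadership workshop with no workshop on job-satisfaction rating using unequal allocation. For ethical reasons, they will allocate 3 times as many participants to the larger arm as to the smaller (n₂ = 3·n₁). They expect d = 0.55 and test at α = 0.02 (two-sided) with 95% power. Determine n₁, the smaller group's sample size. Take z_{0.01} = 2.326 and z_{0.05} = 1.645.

n₁ = 70

With allocation ratio k = n₂/n₁ = 3, Var(x̄₁−x̄₂) = σ²(1/n₁ + 1/(k·n₁)) = σ²·(k+1)/(k·n₁).
So n₁ = (1 + 1/k)·((z_{α/2} + z_β)/d)² = 1.333 × (3.971/0.55)².
n₁ = 1.333 × 52.13 = 69.5.
Round up: n₁ = 70, giving n₂ = 3 × 70 = 210.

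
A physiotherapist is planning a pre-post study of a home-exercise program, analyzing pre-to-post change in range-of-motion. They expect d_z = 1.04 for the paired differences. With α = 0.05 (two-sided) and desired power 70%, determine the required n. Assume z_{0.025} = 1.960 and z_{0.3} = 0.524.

n = 6 pairs

For a paired (one-sample on differences) test: n = ((z_{α/2} + z_β) / d)².
z_{α/2} + z_β = 1.960 + 0.524 = 2.484.
n = (2.484 / 1.04)² = 2.388² = 5.70.
Round up.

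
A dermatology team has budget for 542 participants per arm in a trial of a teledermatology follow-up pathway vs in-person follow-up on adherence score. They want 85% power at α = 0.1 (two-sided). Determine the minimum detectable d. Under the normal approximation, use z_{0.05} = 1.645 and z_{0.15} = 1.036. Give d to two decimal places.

d_min ≈ 0.16

For two independent groups of n = 542 each: d_min = (z_{α/2} + z_β)·√(2/n).
z-sum = 1.645 + 1.036 = 2.681.
d_min = 2.681 × √(2/542) = 2.681 × 0.0607 = 0.163.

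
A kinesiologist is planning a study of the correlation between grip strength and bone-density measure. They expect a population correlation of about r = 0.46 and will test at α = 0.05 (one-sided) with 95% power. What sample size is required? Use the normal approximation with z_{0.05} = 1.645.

Fisher's z: C = ½·ln((1+r)/(1−r)) = ½·ln(2.7037) = 0.4973.
n = ((z_{α} + z_β)/C)² + 3.
(1.645 + 1.645) / 0.4973 = 3.290 / 0.4973 = 6.616.
n = 6.616² + 3 = 43.77 + 3 = 46.8.
Round up.

n = 47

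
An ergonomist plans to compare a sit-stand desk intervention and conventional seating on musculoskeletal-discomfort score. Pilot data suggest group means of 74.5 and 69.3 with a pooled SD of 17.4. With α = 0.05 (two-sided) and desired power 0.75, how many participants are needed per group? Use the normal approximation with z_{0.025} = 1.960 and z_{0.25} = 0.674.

n = 156 per group

Cohen's d = |M₁ − M₂| / SD_pooled = |74.5 − 69.3| / 17.4 = 5.2 / 17.4 = 0.299.
For two independent groups with equal n: n = 2·((z_{α/2} + z_β) / d)².
z_{α/2} + z_β = 1.960 + 0.674 = 2.634.
n = 2 × (2.634 / 0.299)² = 2 × 8.809² = 2 × 77.60 = 155.2.
Round up to the next whole participant.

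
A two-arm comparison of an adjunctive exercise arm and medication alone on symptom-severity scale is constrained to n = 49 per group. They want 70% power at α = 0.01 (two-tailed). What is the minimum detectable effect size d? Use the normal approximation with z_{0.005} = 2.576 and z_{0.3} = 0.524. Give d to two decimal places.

For two independent groups of n = 49 each: d_min = (z_{α/2} + z_β)·√(2/n).
z-sum = 2.576 + 0.524 = 3.100.
d_min = 3.100 × √(2/49) = 3.100 × 0.2020 = 0.626.

d_min ≈ 0.63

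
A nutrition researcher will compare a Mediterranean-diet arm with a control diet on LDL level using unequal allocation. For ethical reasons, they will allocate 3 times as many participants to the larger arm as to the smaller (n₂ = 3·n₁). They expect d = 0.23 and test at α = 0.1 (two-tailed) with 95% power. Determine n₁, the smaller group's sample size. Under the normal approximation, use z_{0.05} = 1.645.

With allocation ratio k = n₂/n₁ = 3, Var(x̄₁−x̄₂) = σ²(1/n₁ + 1/(k·n₁)) = σ²·(k+1)/(k·n₁).
So n₁ = (1 + 1/k)·((z_{α/2} + z_β)/d)² = 1.333 × (3.290/0.23)².
n₁ = 1.333 × 204.61 = 272.8.
Round up: n₁ = 273, giving n₂ = 3 × 273 = 819.

n₁ = 273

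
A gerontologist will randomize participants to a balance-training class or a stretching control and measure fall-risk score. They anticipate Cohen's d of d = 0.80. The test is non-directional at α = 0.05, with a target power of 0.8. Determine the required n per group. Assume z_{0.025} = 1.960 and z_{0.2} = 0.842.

n = 25 per group

For two independent groups with equal n: n = 2·((z_{α/2} + z_β) / d)².
z_{α/2} + z_β = 1.960 + 0.842 = 2.802.
n = 2 × (2.802 / 0.80)² = 2 × 3.502² = 2 × 12.27 = 24.5.
Round up to the next whole participant.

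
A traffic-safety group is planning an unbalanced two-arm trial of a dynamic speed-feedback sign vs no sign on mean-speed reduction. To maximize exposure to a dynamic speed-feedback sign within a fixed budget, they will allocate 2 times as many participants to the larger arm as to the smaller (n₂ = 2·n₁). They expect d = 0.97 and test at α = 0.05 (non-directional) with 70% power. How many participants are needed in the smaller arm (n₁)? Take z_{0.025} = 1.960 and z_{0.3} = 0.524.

n₁ = 10

With allocation ratio k = n₂/n₁ = 2, Var(x̄₁−x̄₂) = σ²(1/n₁ + 1/(k·n₁)) = σ²·(k+1)/(k·n₁).
So n₁ = (1 + 1/k)·((z_{α/2} + z_β)/d)² = 1.500 × (2.484/0.97)².
n₁ = 1.500 × 6.56 = 9.8.
Round up: n₁ = 10, giving n₂ = 2 × 10 = 20.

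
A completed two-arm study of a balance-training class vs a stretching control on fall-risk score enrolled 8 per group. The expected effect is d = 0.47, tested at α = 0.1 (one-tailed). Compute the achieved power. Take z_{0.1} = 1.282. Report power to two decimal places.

For two equal groups, power = Φ(d·√(n/2) − z_{α}).
d·√(n/2) = 0.47 × √(8/2) = 0.47 × 2.000 = 0.940.
z_β = 0.940 − 1.282 = -0.342.
Power = Φ(-0.342) = 0.366.

power ≈ 0.37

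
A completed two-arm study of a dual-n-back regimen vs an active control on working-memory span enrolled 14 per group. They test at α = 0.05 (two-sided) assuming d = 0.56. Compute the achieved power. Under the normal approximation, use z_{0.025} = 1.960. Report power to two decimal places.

For two equal groups, power = Φ(d·√(n/2) − z_{α/2}).
d·√(n/2) = 0.56 × √(14/2) = 0.56 × 2.646 = 1.482.
z_β = 1.482 − 1.960 = -0.478.
Power = Φ(-0.478) = 0.316.

power ≈ 0.32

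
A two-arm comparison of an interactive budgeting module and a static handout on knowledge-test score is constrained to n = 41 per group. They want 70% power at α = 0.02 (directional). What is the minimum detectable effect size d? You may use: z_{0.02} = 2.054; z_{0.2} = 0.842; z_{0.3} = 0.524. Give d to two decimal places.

d_min ≈ 0.57

For two independent groups of n = 41 each: d_min = (z_{α} + z_β)·√(2/n).
z-sum = 2.054 + 0.524 = 2.578.
d_min = 2.578 × √(2/41) = 2.578 × 0.2209 = 0.569.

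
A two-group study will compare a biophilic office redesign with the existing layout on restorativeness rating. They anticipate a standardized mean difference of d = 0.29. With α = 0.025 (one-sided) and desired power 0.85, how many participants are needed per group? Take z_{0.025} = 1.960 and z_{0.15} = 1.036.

For two independent groups with equal n: n = 2·((z_{α} + z_β) / d)².
z_{α} + z_β = 1.960 + 1.036 = 2.996.
n = 2 × (2.996 / 0.29)² = 2 × 10.331² = 2 × 106.73 = 213.5.
Round up to the next whole participant.

n = 214 per group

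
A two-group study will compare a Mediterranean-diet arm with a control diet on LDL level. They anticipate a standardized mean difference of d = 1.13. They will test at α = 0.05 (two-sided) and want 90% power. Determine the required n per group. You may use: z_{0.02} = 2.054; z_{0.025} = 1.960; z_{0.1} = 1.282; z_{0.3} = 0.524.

For two independent groups with equal n: n = 2·((z_{α/2} + z_β) / d)².
z_{α/2} + z_β = 1.960 + 1.282 = 3.242.
n = 2 × (3.242 / 1.13)² = 2 × 2.869² = 2 × 8.23 = 16.5.
Round up to the next whole participant.

n = 17 per group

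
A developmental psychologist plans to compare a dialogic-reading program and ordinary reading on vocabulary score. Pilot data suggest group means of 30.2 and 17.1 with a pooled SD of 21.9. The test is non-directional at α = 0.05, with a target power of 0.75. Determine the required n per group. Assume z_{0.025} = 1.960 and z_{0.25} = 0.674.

Cohen's d = |M₁ − M₂| / SD_pooled = |30.2 − 17.1| / 21.9 = 13.1 / 21.9 = 0.598.
For two independent groups with equal n: n = 2·((z_{α/2} + z_β) / d)².
z_{α/2} + z_β = 1.960 + 0.674 = 2.634.
n = 2 × (2.634 / 0.598)² = 2 × 4.405² = 2 × 19.40 = 38.8.
Round up to the next whole participant.

n = 39 per group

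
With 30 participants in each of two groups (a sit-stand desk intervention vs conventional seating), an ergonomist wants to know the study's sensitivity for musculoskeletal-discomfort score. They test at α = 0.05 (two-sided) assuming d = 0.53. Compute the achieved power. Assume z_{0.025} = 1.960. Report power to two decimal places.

power ≈ 0.54

For two equal groups, power = Φ(d·√(n/2) − z_{α/2}).
d·√(n/2) = 0.53 × √(30/2) = 0.53 × 3.873 = 2.053.
z_β = 2.053 − 1.960 = 0.093.
Power = Φ(0.093) = 0.537.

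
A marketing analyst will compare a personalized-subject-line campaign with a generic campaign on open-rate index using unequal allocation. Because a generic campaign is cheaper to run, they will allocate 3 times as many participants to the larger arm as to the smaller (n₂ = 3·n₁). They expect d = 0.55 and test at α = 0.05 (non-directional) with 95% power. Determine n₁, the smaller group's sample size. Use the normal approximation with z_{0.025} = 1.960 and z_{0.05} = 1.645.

With allocation ratio k = n₂/n₁ = 3, Var(x̄₁−x̄₂) = σ²(1/n₁ + 1/(k·n₁)) = σ²·(k+1)/(k·n₁).
So n₁ = (1 + 1/k)·((z_{α/2} + z_β)/d)² = 1.333 × (3.605/0.55)².
n₁ = 1.333 × 42.96 = 57.3.
Round up: n₁ = 58, giving n₂ = 3 × 58 = 174.

n₁ = 58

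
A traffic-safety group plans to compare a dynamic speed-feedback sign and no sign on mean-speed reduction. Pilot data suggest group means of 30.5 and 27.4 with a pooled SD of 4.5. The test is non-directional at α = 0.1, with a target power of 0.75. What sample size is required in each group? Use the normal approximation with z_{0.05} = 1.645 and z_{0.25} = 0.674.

Cohen's d = |M₁ − M₂| / SD_pooled = |30.5 − 27.4| / 4.5 = 3.1 / 4.5 = 0.689.
For two independent groups with equal n: n = 2·((z_{α/2} + z_β) / d)².
z_{α/2} + z_β = 1.645 + 0.674 = 2.319.
n = 2 × (2.319 / 0.689)² = 2 × 3.366² = 2 × 11.33 = 22.7.
Round up to the next whole participant.

n = 23 per group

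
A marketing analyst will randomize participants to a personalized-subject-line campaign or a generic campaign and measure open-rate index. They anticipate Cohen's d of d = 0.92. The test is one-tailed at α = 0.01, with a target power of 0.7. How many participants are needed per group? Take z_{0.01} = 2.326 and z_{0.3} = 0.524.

For two independent groups with equal n: n = 2·((z_{α} + z_β) / d)².
z_{α} + z_β = 2.326 + 0.524 = 2.850.
n = 2 × (2.850 / 0.92)² = 2 × 3.098² = 2 × 9.60 = 19.2.
Round up to the next whole participant.

n = 20 per group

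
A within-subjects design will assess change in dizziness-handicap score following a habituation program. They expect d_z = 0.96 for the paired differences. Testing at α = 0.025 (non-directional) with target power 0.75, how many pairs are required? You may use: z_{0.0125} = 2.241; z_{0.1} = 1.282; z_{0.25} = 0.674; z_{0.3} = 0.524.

n = 10 pairs

For a paired (one-sample on differences) test: n = ((z_{α/2} + z_β) / d)².
z_{α/2} + z_β = 2.241 + 0.674 = 2.915.
n = (2.915 / 0.96)² = 3.036² = 9.22.
Round up.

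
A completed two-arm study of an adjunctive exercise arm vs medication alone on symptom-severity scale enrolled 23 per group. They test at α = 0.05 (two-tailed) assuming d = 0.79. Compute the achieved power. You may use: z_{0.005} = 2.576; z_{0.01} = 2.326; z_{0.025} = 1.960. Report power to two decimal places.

For two equal groups, power = Φ(d·√(n/2) − z_{α/2}).
d·√(n/2) = 0.79 × √(23/2) = 0.79 × 3.391 = 2.679.
z_β = 2.679 − 1.960 = 0.719.
Power = Φ(0.719) = 0.764.

power ≈ 0.76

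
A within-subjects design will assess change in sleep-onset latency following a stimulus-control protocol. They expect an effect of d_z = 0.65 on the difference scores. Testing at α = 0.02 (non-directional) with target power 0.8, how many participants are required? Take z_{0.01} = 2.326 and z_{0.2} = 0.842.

For a paired (one-sample on differences) test: n = ((z_{α/2} + z_β) / d)².
z_{α/2} + z_β = 2.326 + 0.842 = 3.168.
n = (3.168 / 0.65)² = 4.874² = 23.75.
Round up.

n = 24 pairs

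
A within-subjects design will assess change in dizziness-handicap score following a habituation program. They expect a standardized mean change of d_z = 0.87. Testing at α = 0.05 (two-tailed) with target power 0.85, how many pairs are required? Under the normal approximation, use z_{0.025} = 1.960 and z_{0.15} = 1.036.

For a paired (one-sample on differences) test: n = ((z_{α/2} + z_β) / d)².
z_{α/2} + z_β = 1.960 + 1.036 = 2.996.
n = (2.996 / 0.87)² = 3.444² = 11.86.
Round up.

n = 12 pairs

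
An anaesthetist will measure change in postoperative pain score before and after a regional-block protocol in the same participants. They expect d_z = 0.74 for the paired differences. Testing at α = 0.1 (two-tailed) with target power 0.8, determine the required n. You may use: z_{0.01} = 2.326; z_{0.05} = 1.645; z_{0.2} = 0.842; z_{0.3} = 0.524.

For a paired (one-sample on differences) test: n = ((z_{α/2} + z_β) / d)².
z_{α/2} + z_β = 1.645 + 0.842 = 2.487.
n = (2.487 / 0.74)² = 3.361² = 11.30.
Round up.

n = 12 pairs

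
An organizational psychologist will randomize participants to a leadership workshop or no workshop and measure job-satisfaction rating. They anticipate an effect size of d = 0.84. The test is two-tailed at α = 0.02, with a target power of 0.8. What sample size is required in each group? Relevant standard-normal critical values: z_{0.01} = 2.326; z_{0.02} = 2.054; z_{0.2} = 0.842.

For two independent groups with equal n: n = 2·((z_{α/2} + z_β) / d)².
z_{α/2} + z_β = 2.326 + 0.842 = 3.168.
n = 2 × (3.168 / 0.84)² = 2 × 3.771² = 2 × 14.22 = 28.4.
Round up to the next whole participant.

n = 29 per group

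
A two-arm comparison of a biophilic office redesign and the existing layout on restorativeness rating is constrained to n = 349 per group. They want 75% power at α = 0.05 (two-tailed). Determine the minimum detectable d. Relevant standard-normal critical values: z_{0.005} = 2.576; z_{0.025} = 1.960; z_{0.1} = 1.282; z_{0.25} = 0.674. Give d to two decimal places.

For two independent groups of n = 349 each: d_min = (z_{α/2} + z_β)·√(2/n).
z-sum = 1.960 + 0.674 = 2.634.
d_min = 2.634 × √(2/349) = 2.634 × 0.0757 = 0.199.

d_min ≈ 0.20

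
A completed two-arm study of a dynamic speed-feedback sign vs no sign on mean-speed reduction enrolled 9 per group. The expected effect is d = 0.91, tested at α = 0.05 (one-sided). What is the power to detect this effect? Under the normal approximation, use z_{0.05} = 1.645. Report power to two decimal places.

power ≈ 0.61

For two equal groups, power = Φ(d·√(n/2) − z_{α}).
d·√(n/2) = 0.91 × √(9/2) = 0.91 × 2.121 = 1.930.
z_β = 1.930 − 1.645 = 0.285.
Power = Φ(0.285) = 0.612.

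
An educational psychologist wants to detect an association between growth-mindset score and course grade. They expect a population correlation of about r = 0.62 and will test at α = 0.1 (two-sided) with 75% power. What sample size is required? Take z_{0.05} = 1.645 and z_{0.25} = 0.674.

n = 14

Fisher's z: C = ½·ln((1+r)/(1−r)) = ½·ln(4.2632) = 0.7250.
n = ((z_{α/2} + z_β)/C)² + 3.
(1.645 + 0.674) / 0.7250 = 2.319 / 0.7250 = 3.199.
n = 3.199² + 3 = 10.23 + 3 = 13.2.
Round up.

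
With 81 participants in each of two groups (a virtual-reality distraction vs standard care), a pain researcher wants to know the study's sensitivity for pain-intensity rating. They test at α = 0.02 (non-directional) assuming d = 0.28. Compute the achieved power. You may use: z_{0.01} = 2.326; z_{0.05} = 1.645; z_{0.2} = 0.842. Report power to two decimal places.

For two equal groups, power = Φ(d·√(n/2) − z_{α/2}).
d·√(n/2) = 0.28 × √(81/2) = 0.28 × 6.364 = 1.782.
z_β = 1.782 − 2.326 = -0.544.
Power = Φ(-0.544) = 0.293.

power ≈ 0.29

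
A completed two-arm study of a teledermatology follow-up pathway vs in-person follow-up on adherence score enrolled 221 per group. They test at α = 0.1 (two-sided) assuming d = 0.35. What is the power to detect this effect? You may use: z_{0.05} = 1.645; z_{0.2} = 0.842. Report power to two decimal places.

power ≈ 0.98

For two equal groups, power = Φ(d·√(n/2) − z_{α/2}).
d·√(n/2) = 0.35 × √(221/2) = 0.35 × 10.512 = 3.679.
z_β = 3.679 − 1.645 = 2.034.
Power = Φ(2.034) = 0.979.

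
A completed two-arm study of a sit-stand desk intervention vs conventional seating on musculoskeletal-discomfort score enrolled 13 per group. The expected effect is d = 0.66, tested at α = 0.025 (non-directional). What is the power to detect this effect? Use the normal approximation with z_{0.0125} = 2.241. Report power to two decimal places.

For two equal groups, power = Φ(d·√(n/2) − z_{α/2}).
d·√(n/2) = 0.66 × √(13/2) = 0.66 × 2.550 = 1.683.
z_β = 1.683 − 2.241 = -0.558.
Power = Φ(-0.558) = 0.288.

power ≈ 0.29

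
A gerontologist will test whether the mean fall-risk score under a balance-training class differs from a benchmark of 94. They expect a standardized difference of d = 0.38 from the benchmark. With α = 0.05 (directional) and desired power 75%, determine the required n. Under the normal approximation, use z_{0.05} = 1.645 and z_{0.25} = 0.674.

n = 38

For a one-sample test: n = ((z_{α} + z_β) / d)².
z_{α} + z_β = 1.645 + 0.674 = 2.319.
n = (2.319 / 0.38)² = 6.103² = 37.24.
Round up.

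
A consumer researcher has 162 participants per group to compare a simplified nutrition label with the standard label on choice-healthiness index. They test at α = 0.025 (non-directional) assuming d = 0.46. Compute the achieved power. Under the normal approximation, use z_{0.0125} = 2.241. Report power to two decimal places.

For two equal groups, power = Φ(d·√(n/2) − z_{α/2}).
d·√(n/2) = 0.46 × √(162/2) = 0.46 × 9.000 = 4.140.
z_β = 4.140 − 2.241 = 1.899.
Power = Φ(1.899) = 0.971.

power ≈ 0.97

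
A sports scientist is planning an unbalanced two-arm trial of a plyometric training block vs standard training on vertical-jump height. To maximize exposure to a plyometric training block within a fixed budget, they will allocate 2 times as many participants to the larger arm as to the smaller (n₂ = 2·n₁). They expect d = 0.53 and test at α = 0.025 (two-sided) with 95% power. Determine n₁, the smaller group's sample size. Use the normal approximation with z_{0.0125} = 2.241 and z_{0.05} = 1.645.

With allocation ratio k = n₂/n₁ = 2, Var(x̄₁−x̄₂) = σ²(1/n₁ + 1/(k·n₁)) = σ²·(k+1)/(k·n₁).
So n₁ = (1 + 1/k)·((z_{α/2} + z_β)/d)² = 1.500 × (3.886/0.53)².
n₁ = 1.500 × 53.76 = 80.6.
Round up: n₁ = 81, giving n₂ = 2 × 81 = 162.

n₁ = 81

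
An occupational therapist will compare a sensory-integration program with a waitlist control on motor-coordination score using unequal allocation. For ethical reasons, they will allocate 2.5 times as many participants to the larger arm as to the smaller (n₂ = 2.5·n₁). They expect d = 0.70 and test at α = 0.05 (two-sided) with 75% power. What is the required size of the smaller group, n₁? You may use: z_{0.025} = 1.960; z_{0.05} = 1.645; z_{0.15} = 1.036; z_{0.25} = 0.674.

With allocation ratio k = n₂/n₁ = 2.5, Var(x̄₁−x̄₂) = σ²(1/n₁ + 1/(k·n₁)) = σ²·(k+1)/(k·n₁).
So n₁ = (1 + 1/k)·((z_{α/2} + z_β)/d)² = 1.400 × (2.634/0.70)².
n₁ = 1.400 × 14.16 = 19.8.
Round up: n₁ = 20, giving n₂ = 2.5 × 20 = 50.

n₁ = 20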